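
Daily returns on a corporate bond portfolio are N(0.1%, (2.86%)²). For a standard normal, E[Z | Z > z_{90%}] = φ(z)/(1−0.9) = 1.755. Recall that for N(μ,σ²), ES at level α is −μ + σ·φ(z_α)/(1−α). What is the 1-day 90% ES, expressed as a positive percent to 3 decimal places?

ES = −(0.1%) + 2.86% × 1.755 = 4.919%.

4.919%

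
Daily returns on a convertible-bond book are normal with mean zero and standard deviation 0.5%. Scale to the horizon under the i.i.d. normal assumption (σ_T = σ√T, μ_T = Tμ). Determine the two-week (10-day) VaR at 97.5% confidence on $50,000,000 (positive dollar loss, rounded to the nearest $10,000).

$1,550,000

At 97.5%, z = 1.960.
σ_{10d} = 0.5% × √10 = 1.581%.
VaR = 1.960 × 1.581% = 3.099%.
On $50,000,000: 0.03099 × $50,000,000 = $1,549,500.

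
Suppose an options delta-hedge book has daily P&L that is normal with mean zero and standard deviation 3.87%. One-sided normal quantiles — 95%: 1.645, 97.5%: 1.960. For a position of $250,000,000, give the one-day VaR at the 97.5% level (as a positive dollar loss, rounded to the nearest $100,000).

VaR = z·σ = 1.960 × 3.87% = 7.585%.
On $250,000,000: 0.07585 × $250,000,000 = $18,962,500.

$19,000,000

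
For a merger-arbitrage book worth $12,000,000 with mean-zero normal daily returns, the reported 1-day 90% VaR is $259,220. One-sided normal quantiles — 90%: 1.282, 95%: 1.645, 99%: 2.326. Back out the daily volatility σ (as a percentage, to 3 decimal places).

VaR as a fraction: $259,220 / $12,000,000 = 2.160%.
σ = VaR / z = 2.160% / 1.282 = 1.685%.

1.685%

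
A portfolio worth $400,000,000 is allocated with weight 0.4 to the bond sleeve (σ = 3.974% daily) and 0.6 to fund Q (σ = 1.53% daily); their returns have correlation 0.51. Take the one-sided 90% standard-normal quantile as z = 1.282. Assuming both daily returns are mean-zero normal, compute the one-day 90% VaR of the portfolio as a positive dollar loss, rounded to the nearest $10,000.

$11,300,000

σ_p² = 0.4²·3.974² + 0.6²·1.53² + 2·0.51·0.4·0.6·3.974·1.53 = 4.8580 (%²).
σ_p = √4.8580 = 2.204%.
VaR = 1.282 × 2.204% = 2.826%; on $400,000,000 that is $11,304,000.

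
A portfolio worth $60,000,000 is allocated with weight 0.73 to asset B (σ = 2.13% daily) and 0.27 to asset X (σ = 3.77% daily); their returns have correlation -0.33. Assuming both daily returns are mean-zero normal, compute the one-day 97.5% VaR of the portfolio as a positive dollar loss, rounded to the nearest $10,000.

$1,830,000

σ_p² = 0.73²·2.13² + 0.27²·3.77² + 2·-0.33·0.73·0.27·2.13·3.77 = 2.4092 (%²).
σ_p = √2.4092 = 1.552%.
At 97.5%, z = 1.960.
VaR = 1.960 × 1.552% = 3.042%; on $60,000,000 that is $1,825,200.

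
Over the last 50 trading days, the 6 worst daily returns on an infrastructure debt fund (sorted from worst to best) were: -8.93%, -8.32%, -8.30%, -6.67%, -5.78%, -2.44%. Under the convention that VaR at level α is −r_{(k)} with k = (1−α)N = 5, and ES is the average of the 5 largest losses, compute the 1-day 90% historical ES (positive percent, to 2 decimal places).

The 5 worst returns sum to -38.00%.
ES = −(-38.00%) / 5 = 7.6% ≈ 7.60%.

7.60%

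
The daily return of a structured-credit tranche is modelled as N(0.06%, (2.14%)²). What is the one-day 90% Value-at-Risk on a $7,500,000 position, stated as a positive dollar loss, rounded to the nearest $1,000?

$201,000

At 90% one-sided, z = 1.282.
VaR = −μ + z·σ = −(0.06%) + 1.282 × 2.14% = 2.683%.
On $7,500,000: 0.02683 × $7,500,000 = $201,225.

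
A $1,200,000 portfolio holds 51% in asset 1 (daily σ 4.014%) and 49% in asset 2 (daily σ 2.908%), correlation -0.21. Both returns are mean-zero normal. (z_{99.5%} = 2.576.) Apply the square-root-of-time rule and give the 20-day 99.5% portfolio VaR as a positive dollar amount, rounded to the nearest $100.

$309,000

σ_p = √(0.51²·4.014² + 0.49²·2.908² + 2·-0.21·0.51·0.49·4.014·2.908) = 2.235%.
σ_{20d} = 2.235% × √20 = 9.995%.
VaR = 2.576 × 9.995% = 25.747%; on $1,200,000 that is $308,964.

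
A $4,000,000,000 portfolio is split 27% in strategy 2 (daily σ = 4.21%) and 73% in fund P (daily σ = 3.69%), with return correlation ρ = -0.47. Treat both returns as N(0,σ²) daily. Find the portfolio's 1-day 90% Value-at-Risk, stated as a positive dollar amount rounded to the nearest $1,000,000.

σ_p² = 0.27²·4.21² + 0.73²·3.69² + 2·-0.47·0.27·0.73·4.21·3.69 = 5.6699 (%²).
σ_p = √5.6699 = 2.381%.
At 90%, z = 1.282.
VaR = 1.282 × 2.381% = 3.052%; on $4,000,000,000 that is $122,080,000.

$122,000,000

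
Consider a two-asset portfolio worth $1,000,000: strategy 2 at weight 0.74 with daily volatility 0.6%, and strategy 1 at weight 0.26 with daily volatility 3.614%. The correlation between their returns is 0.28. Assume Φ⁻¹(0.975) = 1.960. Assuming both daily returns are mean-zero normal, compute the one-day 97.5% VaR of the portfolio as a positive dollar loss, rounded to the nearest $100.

$22,500

σ_p² = 0.74²·0.6² + 0.26²·3.614² + 2·0.28·0.74·0.26·0.6·3.614 = 1.3137 (%²).
σ_p = √1.3137 = 1.146%.
VaR = 1.960 × 1.146% = 2.246%; on $1,000,000 that is $22,460.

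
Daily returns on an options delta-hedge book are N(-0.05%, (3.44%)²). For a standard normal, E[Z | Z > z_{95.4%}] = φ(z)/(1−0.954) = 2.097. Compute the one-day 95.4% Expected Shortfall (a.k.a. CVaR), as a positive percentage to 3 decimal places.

7.264%

ES = −(-0.05%) + 3.44% × 2.097 = 7.264%.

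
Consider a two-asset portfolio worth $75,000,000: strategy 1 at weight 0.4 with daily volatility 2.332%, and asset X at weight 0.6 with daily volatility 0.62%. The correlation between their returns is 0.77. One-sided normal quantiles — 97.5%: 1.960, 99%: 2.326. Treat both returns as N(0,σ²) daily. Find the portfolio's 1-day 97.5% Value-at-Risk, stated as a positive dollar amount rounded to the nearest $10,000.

$1,830,000

σ_p² = 0.4²·2.332² + 0.6²·0.62² + 2·0.77·0.4·0.6·2.332·0.62 = 1.5429 (%²).
σ_p = √1.5429 = 1.242%.
VaR = 1.960 × 1.242% = 2.434%; on $75,000,000 that is $1,825,500.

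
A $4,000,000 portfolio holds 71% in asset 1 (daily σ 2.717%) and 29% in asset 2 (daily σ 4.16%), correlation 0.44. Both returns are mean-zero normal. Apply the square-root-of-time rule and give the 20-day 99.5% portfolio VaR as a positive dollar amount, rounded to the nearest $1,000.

$1,239,000

σ_p = √(0.71²·2.717² + 0.29²·4.16² + 2·0.44·0.71·0.29·2.717·4.16) = 2.688%.
σ_{20d} = 2.688% × √20 = 12.021%.
z(99.5%) = 2.576.
VaR = 2.576 × 12.021% = 30.966%; on $4,000,000 that is $1,238,640.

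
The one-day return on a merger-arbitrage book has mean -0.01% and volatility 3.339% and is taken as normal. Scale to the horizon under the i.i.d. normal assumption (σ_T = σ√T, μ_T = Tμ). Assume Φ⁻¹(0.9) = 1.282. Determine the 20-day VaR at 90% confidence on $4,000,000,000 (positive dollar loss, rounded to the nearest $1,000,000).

$774,000,000

σ_{20d} = 3.339% × √20 = 14.932%; μ_{20d} = 20 × -0.01% = -0.200%.
VaR = −(-0.200%) + 1.282 × 14.932% = 19.343%.
On $4,000,000,000: 0.19343 × $4,000,000,000 = $773,720,000.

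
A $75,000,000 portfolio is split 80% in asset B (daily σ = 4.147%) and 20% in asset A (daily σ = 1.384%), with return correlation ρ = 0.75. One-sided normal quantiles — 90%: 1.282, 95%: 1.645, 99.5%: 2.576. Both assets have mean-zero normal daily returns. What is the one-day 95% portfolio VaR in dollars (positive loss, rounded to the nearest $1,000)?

σ_p² = 0.8²·4.147² + 0.2²·1.384² + 2·0.75·0.8·0.2·4.147·1.384 = 12.4606 (%²).
σ_p = √12.4606 = 3.530%.
VaR = 1.645 × 3.530% = 5.807%; on $75,000,000 that is $4,355,250.

$4,355,000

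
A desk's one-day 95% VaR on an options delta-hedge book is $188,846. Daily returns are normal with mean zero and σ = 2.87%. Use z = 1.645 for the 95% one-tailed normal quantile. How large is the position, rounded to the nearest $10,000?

$4,000,000

VaR as a fraction of value: z·σ = 1.645 × 2.87% = 4.72115%.
Position = $188,846 / 0.0472115 = $4,000,000.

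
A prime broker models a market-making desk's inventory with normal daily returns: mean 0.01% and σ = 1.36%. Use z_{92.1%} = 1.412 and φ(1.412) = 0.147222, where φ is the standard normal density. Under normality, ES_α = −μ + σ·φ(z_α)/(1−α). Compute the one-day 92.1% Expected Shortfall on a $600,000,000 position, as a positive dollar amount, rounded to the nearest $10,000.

Tail multiplier: φ(z)/(1−α) = 0.147222 / 0.079 = 1.864.
ES = −(0.01%) + 1.36% × 1.864 = 2.525%.
On $600,000,000: 0.02525 × $600,000,000 = $15,150,000.

$15,150,000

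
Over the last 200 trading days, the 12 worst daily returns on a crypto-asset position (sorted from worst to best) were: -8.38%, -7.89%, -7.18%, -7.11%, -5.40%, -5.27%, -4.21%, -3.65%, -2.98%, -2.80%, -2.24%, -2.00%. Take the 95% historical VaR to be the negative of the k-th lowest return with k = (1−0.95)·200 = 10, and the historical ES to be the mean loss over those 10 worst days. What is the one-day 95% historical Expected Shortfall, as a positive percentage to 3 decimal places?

5.487%

The 10 worst returns sum to -54.87%.
ES = −(-54.87%) / 10 = 5.487%.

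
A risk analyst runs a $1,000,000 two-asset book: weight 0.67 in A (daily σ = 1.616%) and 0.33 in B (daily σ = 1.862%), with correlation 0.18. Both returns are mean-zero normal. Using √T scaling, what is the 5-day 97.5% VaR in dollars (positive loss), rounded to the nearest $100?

$58,600

σ_p = √(0.67²·1.616² + 0.33²·1.862² + 2·0.18·0.67·0.33·1.616·1.862) = 1.338%.
σ_{5d} = 1.338% × √5 = 2.992%.
z(97.5%) = 1.960.
VaR = 1.960 × 2.992% = 5.864%; on $1,000,000 that is $58,640.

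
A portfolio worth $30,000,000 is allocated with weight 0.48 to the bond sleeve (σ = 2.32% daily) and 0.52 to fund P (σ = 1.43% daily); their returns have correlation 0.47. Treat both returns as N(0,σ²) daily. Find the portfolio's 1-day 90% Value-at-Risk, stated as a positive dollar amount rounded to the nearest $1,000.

$617,000

σ_p² = 0.48²·2.32² + 0.52²·1.43² + 2·0.47·0.48·0.52·2.32·1.43 = 2.5714 (%²).
σ_p = √2.5714 = 1.604%.
At 90%, z = 1.282.
VaR = 1.282 × 1.604% = 2.056%; on $30,000,000 that is $616,800.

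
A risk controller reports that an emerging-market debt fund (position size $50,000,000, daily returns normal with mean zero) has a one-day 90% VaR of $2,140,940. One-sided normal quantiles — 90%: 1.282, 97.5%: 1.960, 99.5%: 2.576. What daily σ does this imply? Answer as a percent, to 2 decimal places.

3.34%

VaR as a fraction: $2,140,940 / $50,000,000 = 4.282%.
σ = VaR / z = 4.282% / 1.282 = 3.340%.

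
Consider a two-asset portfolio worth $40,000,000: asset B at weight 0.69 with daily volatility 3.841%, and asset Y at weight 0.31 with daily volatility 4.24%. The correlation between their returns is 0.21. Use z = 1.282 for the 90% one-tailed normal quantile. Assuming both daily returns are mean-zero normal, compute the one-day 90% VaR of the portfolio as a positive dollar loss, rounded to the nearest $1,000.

σ_p² = 0.69²·3.841² + 0.31²·4.24² + 2·0.21·0.69·0.31·3.841·4.24 = 10.2148 (%²).
σ_p = √10.2148 = 3.196%.
VaR = 1.282 × 3.196% = 4.097%; on $40,000,000 that is $1,638,800.

$1,639,000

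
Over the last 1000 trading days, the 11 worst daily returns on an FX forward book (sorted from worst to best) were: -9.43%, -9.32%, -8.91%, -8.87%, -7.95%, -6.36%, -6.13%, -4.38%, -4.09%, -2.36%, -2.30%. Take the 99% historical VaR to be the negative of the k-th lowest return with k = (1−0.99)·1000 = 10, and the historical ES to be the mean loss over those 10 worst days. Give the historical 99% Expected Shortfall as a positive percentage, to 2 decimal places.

The 10 worst returns sum to -67.80%.
ES = −(-67.80%) / 10 = 6.78%.

6.78%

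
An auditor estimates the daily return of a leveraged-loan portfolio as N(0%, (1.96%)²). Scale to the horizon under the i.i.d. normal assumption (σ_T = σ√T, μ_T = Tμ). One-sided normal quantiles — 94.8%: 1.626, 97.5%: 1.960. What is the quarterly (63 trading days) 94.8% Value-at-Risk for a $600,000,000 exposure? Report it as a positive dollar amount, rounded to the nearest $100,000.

σ_{63d} = 1.96% × √63 = 15.557%.
VaR = 1.626 × 15.557% = 25.296%.
On $600,000,000: 0.25296 × $600,000,000 = $151,776,000.

$151,800,000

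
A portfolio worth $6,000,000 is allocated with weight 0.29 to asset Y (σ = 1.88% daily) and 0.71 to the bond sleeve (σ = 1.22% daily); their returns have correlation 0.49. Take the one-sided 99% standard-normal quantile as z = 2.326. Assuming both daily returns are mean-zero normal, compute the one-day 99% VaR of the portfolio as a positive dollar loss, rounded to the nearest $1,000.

$172,000

σ_p² = 0.29²·1.88² + 0.71²·1.22² + 2·0.49·0.29·0.71·1.88·1.22 = 1.5104 (%²).
σ_p = √1.5104 = 1.229%.
VaR = 2.326 × 1.229% = 2.859%; on $6,000,000 that is $171,540.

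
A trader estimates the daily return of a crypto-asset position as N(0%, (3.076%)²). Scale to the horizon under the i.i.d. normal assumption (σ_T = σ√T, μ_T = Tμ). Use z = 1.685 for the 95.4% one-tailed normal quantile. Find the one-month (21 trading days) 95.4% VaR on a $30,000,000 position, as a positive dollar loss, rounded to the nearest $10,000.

$7,130,000

σ_{21d} = 3.076% × √21 = 14.096%.
VaR = 1.685 × 14.096% = 23.752%.
On $30,000,000: 0.23752 × $30,000,000 = $7,125,600.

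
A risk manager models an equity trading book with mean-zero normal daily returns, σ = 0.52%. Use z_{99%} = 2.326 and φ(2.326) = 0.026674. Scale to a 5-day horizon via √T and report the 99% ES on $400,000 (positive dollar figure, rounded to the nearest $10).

$12,410

σ_{5d} = 0.52% × √5 = 1.163%.
ES multiplier = φ(z)/(1−α) = 0.026674/0.01 = 2.667.
ES = 1.163% × 2.667 = 3.102%; on $400,000: $12,408.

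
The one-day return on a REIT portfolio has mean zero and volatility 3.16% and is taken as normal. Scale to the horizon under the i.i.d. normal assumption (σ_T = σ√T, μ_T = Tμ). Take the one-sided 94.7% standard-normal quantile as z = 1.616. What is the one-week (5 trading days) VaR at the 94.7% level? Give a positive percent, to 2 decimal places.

11.42%

σ_{5d} = 3.16% × √5 = 7.066%.
VaR = 1.616 × 7.066% = 11.419%.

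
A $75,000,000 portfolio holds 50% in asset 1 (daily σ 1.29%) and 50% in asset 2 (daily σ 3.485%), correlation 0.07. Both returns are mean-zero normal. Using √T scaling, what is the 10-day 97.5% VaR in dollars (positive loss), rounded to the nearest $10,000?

σ_p = √(0.5²·1.29² + 0.5²·3.485² + 2·0.07·0.5·0.5·1.29·3.485) = 1.900%.
σ_{10d} = 1.900% × √10 = 6.008%.
z(97.5%) = 1.960.
VaR = 1.960 × 6.008% = 11.776%; on $75,000,000 that is $8,832,000.

$8,830,000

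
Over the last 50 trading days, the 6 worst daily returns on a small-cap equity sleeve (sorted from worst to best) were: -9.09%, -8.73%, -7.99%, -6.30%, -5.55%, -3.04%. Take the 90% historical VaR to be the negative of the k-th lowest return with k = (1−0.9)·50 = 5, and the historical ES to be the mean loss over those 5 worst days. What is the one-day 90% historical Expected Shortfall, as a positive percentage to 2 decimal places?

The 5 worst returns sum to -37.66%.
ES = −(-37.66%) / 5 = 7.532% ≈ 7.53%.

7.53%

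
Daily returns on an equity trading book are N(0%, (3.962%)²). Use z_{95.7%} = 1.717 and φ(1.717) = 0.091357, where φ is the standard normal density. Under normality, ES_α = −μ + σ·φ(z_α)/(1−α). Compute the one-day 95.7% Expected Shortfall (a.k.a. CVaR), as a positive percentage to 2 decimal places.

Tail multiplier: φ(z)/(1−α) = 0.091357 / 0.043 = 2.125.
ES = 3.962% × 2.125 = 8.419%.

8.42%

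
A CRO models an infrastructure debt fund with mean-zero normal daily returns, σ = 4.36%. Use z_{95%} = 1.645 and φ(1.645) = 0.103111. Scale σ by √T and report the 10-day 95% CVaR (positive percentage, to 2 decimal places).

28.43%

σ_{10d} = 4.36% × √10 = 13.788%.
ES multiplier = φ(z)/(1−α) = 0.103111/0.05 = 2.062.
ES = 13.788% × 2.062 = 28.431%.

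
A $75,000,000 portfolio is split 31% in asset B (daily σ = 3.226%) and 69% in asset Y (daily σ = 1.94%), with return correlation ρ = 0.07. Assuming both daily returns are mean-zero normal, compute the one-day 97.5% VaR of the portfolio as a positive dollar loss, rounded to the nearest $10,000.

$2,540,000

σ_p² = 0.31²·3.226² + 0.69²·1.94² + 2·0.07·0.31·0.69·3.226·1.94 = 2.9794 (%²).
σ_p = √2.9794 = 1.726%.
At 97.5%, z = 1.960.
VaR = 1.960 × 1.726% = 3.383%; on $75,000,000 that is $2,537,250.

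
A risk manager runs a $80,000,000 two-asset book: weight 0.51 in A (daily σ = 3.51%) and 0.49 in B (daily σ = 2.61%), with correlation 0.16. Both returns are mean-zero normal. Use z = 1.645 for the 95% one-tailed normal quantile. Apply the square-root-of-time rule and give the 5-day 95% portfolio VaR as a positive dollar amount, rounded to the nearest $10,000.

σ_p = √(0.51²·3.51² + 0.49²·2.61² + 2·0.16·0.51·0.49·3.51·2.61) = 2.361%.
σ_{5d} = 2.361% × √5 = 5.279%.
VaR = 1.645 × 5.279% = 8.684%; on $80,000,000 that is $6,947,200.

$6,950,000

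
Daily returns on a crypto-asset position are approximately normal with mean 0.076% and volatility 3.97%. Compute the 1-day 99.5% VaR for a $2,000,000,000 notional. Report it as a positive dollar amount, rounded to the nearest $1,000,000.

At 99.5% one-sided, z = 2.576.
VaR = −μ + z·σ = −(0.076%) + 2.576 × 3.97% = 10.151%.
On $2,000,000,000: 0.10151 × $2,000,000,000 = $203,020,000.

$203,000,000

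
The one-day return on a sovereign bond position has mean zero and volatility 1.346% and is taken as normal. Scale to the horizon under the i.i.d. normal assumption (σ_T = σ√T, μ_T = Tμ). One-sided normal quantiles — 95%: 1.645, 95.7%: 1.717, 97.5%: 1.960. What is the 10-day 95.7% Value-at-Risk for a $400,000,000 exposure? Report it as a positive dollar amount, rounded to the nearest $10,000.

σ_{10d} = 1.346% × √10 = 4.256%.
VaR = 1.717 × 4.256% = 7.308%.
On $400,000,000: 0.07308 × $400,000,000 = $29,232,000.

$29,230,000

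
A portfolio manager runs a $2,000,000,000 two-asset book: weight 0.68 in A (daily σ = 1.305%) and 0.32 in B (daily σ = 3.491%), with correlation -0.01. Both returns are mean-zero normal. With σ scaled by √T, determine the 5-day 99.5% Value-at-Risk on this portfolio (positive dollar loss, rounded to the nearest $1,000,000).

$164,000,000

σ_p = √(0.68²·1.305² + 0.32²·3.491² + 2·-0.01·0.68·0.32·1.305·3.491) = 1.420%.
σ_{5d} = 1.420% × √5 = 3.175%.
z(99.5%) = 2.576.
VaR = 2.576 × 3.175% = 8.179%; on $2,000,000,000 that is $163,580,000.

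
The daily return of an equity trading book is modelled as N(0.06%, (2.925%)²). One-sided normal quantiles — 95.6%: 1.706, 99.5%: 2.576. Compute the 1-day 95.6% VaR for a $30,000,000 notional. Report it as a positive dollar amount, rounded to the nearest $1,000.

VaR = −μ + z·σ = −(0.06%) + 1.706 × 2.925% = 4.930%.
On $30,000,000: 0.04930 × $30,000,000 = $1,479,000.

$1,479,000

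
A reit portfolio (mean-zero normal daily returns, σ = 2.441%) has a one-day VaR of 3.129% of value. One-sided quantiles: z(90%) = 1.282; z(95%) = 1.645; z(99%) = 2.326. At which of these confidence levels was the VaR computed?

Implied z = VaR/σ = 3.129 / 2.441 = 1.282.
This matches z(90%) = 1.282.

90%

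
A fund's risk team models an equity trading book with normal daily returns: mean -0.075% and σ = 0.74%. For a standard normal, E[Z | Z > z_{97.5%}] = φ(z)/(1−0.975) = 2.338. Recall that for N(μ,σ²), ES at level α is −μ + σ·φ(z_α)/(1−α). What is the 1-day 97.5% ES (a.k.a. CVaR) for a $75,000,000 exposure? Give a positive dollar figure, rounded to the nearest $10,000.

ES = −(-0.075%) + 0.74% × 2.338 = 1.805%.
On $75,000,000: 0.01805 × $75,000,000 = $1,353,750.

$1,350,000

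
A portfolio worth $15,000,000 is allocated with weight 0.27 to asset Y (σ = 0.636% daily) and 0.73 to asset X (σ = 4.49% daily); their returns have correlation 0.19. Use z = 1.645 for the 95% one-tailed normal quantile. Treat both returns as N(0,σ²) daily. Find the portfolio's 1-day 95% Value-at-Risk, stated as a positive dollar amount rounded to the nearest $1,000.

σ_p² = 0.27²·0.636² + 0.73²·4.49² + 2·0.19·0.27·0.73·0.636·4.49 = 10.9867 (%²).
σ_p = √10.9867 = 3.315%.
VaR = 1.645 × 3.315% = 5.453%; on $15,000,000 that is $817,950.

$818,000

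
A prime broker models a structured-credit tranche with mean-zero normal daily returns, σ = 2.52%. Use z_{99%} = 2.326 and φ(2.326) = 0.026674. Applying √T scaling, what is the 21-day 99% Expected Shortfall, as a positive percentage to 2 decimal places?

30.80%

σ_{21d} = 2.52% × √21 = 11.548%.
ES multiplier = φ(z)/(1−α) = 0.026674/0.01 = 2.667.
ES = 11.548% × 2.667 = 30.799%.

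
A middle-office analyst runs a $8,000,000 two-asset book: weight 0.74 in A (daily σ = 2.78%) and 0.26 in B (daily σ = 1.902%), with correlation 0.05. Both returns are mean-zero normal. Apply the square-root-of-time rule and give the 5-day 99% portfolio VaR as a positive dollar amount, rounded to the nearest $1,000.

σ_p = √(0.74²·2.78² + 0.26²·1.902² + 2·0.05·0.74·0.26·2.78·1.902) = 2.140%.
σ_{5d} = 2.140% × √5 = 4.785%.
z(99%) = 2.326.
VaR = 2.326 × 4.785% = 11.130%; on $8,000,000 that is $890,400.

$890,000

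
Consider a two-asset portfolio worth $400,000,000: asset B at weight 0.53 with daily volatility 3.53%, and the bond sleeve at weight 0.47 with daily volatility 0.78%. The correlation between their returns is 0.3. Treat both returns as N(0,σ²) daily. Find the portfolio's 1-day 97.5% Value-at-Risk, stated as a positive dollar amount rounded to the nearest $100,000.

$15,800,000

σ_p² = 0.53²·3.53² + 0.47²·0.78² + 2·0.3·0.53·0.47·3.53·0.78 = 4.0462 (%²).
σ_p = √4.0462 = 2.012%.
At 97.5%, z = 1.960.
VaR = 1.960 × 2.012% = 3.944%; on $400,000,000 that is $15,776,000.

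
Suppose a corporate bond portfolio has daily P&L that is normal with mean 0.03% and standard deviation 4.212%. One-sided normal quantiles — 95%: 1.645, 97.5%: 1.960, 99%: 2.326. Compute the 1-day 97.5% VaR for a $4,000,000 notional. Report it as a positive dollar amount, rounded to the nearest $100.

$329,000

VaR = −μ + z·σ = −(0.03%) + 1.960 × 4.212% = 8.226%.
On $4,000,000: 0.08226 × $4,000,000 = $329,040.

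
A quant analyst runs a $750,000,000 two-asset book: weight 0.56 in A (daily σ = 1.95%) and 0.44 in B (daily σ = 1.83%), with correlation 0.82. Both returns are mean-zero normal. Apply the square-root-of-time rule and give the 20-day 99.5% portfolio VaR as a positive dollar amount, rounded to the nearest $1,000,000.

σ_p = √(0.56²·1.95² + 0.44²·1.83² + 2·0.82·0.56·0.44·1.95·1.83) = 1.812%.
σ_{20d} = 1.812% × √20 = 8.104%.
z(99.5%) = 2.576.
VaR = 2.576 × 8.104% = 20.876%; on $750,000,000 that is $156,570,000.

$157,000,000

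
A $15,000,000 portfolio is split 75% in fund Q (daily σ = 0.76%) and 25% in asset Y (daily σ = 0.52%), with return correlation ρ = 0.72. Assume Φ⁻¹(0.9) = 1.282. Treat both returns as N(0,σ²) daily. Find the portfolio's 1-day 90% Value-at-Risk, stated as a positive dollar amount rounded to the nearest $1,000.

$129,000

σ_p² = 0.75²·0.76² + 0.25²·0.52² + 2·0.72·0.75·0.25·0.76·0.52 = 0.4485 (%²).
σ_p = √0.4485 = 0.670%.
VaR = 1.282 × 0.670% = 0.859%; on $15,000,000 that is $128,850.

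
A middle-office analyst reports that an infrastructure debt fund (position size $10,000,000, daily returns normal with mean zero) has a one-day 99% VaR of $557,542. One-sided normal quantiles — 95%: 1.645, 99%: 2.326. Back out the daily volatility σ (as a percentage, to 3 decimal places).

VaR as a fraction: $557,542 / $10,000,000 = 5.575%.
σ = VaR / z = 5.575% / 2.326 = 2.397%.

2.397%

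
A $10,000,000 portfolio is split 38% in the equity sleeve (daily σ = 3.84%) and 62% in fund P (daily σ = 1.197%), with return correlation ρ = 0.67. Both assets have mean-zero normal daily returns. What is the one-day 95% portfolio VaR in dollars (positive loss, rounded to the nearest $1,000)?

$334,000

σ_p² = 0.38²·3.84² + 0.62²·1.197² + 2·0.67·0.38·0.62·3.84·1.197 = 4.1312 (%²).
σ_p = √4.1312 = 2.033%.
At 95%, z = 1.645.
VaR = 1.645 × 2.033% = 3.344%; on $10,000,000 that is $334,400.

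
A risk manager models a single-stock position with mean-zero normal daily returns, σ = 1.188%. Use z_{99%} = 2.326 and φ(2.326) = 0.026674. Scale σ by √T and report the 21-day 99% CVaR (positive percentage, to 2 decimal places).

σ_{21d} = 1.188% × √21 = 5.444%.
ES multiplier = φ(z)/(1−α) = 0.026674/0.01 = 2.667.
ES = 5.444% × 2.667 = 14.519%.

14.52%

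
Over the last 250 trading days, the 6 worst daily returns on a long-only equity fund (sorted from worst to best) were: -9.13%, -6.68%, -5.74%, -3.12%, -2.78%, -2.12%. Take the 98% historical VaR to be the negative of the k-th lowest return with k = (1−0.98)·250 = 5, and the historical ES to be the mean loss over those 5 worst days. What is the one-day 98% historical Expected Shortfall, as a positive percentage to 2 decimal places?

The 5 worst returns sum to -27.45%.
ES = −(-27.45%) / 5 = 5.49%.

5.49%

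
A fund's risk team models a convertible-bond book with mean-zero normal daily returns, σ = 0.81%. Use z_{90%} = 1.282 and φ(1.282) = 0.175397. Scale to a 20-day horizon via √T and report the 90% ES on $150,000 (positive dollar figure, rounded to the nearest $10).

σ_{20d} = 0.81% × √20 = 3.622%.
ES multiplier = φ(z)/(1−α) = 0.175397/0.1 = 1.754.
ES = 3.622% × 1.754 = 6.353%; on $150,000: $9,530.

$9,530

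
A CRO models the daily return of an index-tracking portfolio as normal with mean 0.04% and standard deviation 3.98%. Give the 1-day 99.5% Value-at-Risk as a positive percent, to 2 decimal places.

10.21%

At 99.5% one-sided, z = 2.576.
VaR = −μ + z·σ = −(0.04%) + 2.576 × 3.98% = 10.212%.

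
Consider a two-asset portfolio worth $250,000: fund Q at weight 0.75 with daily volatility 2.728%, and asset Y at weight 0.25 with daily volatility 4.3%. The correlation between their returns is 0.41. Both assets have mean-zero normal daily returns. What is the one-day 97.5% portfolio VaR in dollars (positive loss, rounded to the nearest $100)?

σ_p² = 0.75²·2.728² + 0.25²·4.3² + 2·0.41·0.75·0.25·2.728·4.3 = 7.1453 (%²).
σ_p = √7.1453 = 2.673%.
At 97.5%, z = 1.960.
VaR = 1.960 × 2.673% = 5.239%; on $250,000 that is $13,098.

$13,100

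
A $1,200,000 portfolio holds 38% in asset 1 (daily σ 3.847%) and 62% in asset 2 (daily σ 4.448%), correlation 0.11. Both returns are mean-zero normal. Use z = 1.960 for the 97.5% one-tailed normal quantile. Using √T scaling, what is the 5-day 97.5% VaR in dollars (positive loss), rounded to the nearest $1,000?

$171,000

σ_p = √(0.38²·3.847² + 0.62²·4.448² + 2·0.11·0.38·0.62·3.847·4.448) = 3.260%.
σ_{5d} = 3.260% × √5 = 7.290%.
VaR = 1.960 × 7.290% = 14.288%; on $1,200,000 that is $171,456.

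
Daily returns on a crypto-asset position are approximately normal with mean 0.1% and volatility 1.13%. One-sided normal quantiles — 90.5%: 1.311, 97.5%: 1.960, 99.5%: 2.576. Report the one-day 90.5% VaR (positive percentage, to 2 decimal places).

VaR = −μ + z·σ = −(0.1%) + 1.311 × 1.13% = 1.381%.

1.38%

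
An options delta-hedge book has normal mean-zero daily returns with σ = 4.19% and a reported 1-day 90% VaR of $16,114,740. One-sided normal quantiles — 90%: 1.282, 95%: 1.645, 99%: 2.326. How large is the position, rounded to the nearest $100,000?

VaR as a fraction of value: z·σ = 1.282 × 4.19% = 5.37158%.
Position = $16,114,740 / 0.0537158 = $300,000,000.

$300,000,000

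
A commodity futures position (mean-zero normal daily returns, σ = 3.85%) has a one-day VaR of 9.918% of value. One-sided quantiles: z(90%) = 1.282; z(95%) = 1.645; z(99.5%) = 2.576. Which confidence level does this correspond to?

99.5%

Implied z = VaR/σ = 9.918 / 3.85 = 2.576.
This matches z(99.5%) = 2.576.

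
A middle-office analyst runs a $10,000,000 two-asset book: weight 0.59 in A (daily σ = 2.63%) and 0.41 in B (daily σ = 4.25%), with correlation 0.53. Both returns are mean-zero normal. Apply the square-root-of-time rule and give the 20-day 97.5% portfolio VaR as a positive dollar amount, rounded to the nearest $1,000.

σ_p = √(0.59²·2.63² + 0.41²·4.25² + 2·0.53·0.59·0.41·2.63·4.25) = 2.883%.
σ_{20d} = 2.883% × √20 = 12.893%.
z(97.5%) = 1.960.
VaR = 1.960 × 12.893% = 25.270%; on $10,000,000 that is $2,527,000.

$2,527,000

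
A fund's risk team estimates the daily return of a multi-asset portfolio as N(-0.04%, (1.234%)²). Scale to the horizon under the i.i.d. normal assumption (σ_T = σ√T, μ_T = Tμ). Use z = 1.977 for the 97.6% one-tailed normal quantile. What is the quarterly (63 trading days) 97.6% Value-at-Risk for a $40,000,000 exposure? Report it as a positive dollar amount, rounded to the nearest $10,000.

σ_{63d} = 1.234% × √63 = 9.795%; μ_{63d} = 63 × -0.04% = -2.520%.
VaR = −(-2.520%) + 1.977 × 9.795% = 21.885%.
On $40,000,000: 0.21885 × $40,000,000 = $8,754,000.

$8,750,000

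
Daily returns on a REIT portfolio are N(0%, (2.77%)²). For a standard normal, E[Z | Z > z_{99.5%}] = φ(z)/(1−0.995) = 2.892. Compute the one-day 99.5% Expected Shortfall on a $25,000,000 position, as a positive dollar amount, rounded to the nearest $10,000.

$2,000,000

ES = 2.77% × 2.892 = 8.011%.
On $25,000,000: 0.08011 × $25,000,000 = $2,002,750.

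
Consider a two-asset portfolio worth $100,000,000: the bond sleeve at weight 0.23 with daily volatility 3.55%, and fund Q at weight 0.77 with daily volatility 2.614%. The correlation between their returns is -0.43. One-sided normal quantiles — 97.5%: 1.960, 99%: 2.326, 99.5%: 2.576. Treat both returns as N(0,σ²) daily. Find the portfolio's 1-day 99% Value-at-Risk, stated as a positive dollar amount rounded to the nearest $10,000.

$4,230,000

σ_p² = 0.23²·3.55² + 0.77²·2.614² + 2·-0.43·0.23·0.77·3.55·2.614 = 3.3046 (%²).
σ_p = √3.3046 = 1.818%.
VaR = 2.326 × 1.818% = 4.229%; on $100,000,000 that is $4,229,000.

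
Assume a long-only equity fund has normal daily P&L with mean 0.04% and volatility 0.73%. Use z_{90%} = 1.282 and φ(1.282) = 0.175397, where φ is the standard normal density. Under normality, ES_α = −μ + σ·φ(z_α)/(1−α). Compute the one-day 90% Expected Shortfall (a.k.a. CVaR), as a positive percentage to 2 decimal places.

Tail multiplier: φ(z)/(1−α) = 0.175397 / 0.1 = 1.754.
ES = −(0.04%) + 0.73% × 1.754 = 1.240%.

1.24%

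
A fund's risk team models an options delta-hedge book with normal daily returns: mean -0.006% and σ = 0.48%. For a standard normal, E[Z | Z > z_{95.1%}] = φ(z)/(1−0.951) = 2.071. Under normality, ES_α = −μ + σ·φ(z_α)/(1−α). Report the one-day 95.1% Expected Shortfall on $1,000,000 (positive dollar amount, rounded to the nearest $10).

ES = −(-0.006%) + 0.48% × 2.071 = 1.000%.
On $1,000,000: 0.01000 × $1,000,000 = $10,000.

$10,000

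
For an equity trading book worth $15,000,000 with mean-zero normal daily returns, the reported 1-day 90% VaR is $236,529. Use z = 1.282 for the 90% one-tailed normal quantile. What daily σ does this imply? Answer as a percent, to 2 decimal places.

1.23%

VaR as a fraction: $236,529 / $15,000,000 = 1.577%.
σ = VaR / z = 1.577% / 1.282 = 1.230%.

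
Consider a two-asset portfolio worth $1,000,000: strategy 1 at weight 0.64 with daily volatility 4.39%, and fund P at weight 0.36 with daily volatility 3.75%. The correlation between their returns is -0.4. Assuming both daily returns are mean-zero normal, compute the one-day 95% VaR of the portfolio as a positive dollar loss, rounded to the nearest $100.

σ_p² = 0.64²·4.39² + 0.36²·3.75² + 2·-0.4·0.64·0.36·4.39·3.75 = 6.6820 (%²).
σ_p = √6.6820 = 2.585%.
At 95%, z = 1.645.
VaR = 1.645 × 2.585% = 4.252%; on $1,000,000 that is $42,520.

$42,500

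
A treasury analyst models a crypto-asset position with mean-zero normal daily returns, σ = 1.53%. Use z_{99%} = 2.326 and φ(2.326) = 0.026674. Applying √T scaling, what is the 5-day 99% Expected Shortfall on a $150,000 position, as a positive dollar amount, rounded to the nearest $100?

$13,700

σ_{5d} = 1.53% × √5 = 3.421%.
ES multiplier = φ(z)/(1−α) = 0.026674/0.01 = 2.667.
ES = 3.421% × 2.667 = 9.124%; on $150,000: $13,686.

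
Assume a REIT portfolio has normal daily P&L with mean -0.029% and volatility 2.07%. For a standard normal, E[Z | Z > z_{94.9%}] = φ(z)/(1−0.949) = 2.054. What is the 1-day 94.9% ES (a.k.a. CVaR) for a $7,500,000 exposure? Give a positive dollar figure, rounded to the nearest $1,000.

ES = −(-0.029%) + 2.07% × 2.054 = 4.281%.
On $7,500,000: 0.04281 × $7,500,000 = $321,075.

$321,000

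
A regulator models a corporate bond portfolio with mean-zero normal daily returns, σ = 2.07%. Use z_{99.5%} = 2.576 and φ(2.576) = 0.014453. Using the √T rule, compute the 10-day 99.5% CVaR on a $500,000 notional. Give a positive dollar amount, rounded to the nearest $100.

$94,600

σ_{10d} = 2.07% × √10 = 6.546%.
ES multiplier = φ(z)/(1−α) = 0.014453/0.005 = 2.891.
ES = 6.546% × 2.891 = 18.924%; on $500,000: $94,620.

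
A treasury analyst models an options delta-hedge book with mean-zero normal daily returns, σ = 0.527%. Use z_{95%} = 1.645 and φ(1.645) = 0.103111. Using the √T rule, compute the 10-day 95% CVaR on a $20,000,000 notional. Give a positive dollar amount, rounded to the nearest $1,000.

$687,000

σ_{10d} = 0.527% × √10 = 1.667%.
ES multiplier = φ(z)/(1−α) = 0.103111/0.05 = 2.062.
ES = 1.667% × 2.062 = 3.437%; on $20,000,000: $687,400.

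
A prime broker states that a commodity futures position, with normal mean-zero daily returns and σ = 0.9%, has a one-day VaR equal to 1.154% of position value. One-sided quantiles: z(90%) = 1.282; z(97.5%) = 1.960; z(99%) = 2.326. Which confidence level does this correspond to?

Implied z = VaR/σ = 1.154 / 0.9 = 1.282.
This matches z(90%) = 1.282.

90%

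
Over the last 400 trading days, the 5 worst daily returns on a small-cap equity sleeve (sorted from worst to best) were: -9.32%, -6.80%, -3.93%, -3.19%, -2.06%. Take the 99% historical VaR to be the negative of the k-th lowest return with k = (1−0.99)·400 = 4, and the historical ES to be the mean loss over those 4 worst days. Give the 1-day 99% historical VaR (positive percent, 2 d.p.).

k = 4; the 4th lowest return is -3.19%, so VaR = 3.19%.

3.19%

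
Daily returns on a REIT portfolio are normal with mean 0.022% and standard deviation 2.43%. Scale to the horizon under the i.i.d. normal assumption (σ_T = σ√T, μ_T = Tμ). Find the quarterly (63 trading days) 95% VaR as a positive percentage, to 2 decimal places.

30.34%

At 95%, z = 1.645.
σ_{63d} = 2.43% × √63 = 19.288%; μ_{63d} = 63 × 0.022% = 1.386%.
VaR = −(1.386%) + 1.645 × 19.288% = 30.343%.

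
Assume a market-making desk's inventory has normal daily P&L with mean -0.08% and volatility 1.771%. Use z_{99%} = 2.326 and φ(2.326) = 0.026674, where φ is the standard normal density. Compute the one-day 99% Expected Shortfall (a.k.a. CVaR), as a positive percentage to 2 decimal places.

Tail multiplier: φ(z)/(1−α) = 0.026674 / 0.01 = 2.667.
ES = −(-0.08%) + 1.771% × 2.667 = 4.803%.

4.80%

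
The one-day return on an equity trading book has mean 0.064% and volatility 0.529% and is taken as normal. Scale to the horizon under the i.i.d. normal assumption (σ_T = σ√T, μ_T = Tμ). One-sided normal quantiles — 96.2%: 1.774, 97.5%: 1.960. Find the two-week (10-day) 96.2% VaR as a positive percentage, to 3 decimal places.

σ_{10d} = 0.529% × √10 = 1.673%; μ_{10d} = 10 × 0.064% = 0.640%.
VaR = −(0.640%) + 1.774 × 1.673% = 2.328%.

2.328%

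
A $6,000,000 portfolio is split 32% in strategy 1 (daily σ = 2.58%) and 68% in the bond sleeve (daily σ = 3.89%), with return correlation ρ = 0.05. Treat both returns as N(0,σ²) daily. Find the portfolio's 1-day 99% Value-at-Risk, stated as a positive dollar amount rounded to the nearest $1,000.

σ_p² = 0.32²·2.58² + 0.68²·3.89² + 2·0.05·0.32·0.68·2.58·3.89 = 7.8971 (%²).
σ_p = √7.8971 = 2.810%.
At 99%, z = 2.326.
VaR = 2.326 × 2.810% = 6.536%; on $6,000,000 that is $392,160.

$392,000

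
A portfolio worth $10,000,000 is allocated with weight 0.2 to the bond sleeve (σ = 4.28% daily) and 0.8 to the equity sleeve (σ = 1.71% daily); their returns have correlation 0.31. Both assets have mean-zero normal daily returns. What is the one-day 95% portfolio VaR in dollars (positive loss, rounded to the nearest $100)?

σ_p² = 0.2²·4.28² + 0.8²·1.71² + 2·0.31·0.2·0.8·4.28·1.71 = 3.3302 (%²).
σ_p = √3.3302 = 1.825%.
At 95%, z = 1.645.
VaR = 1.645 × 1.825% = 3.002%; on $10,000,000 that is $300,200.

$300,200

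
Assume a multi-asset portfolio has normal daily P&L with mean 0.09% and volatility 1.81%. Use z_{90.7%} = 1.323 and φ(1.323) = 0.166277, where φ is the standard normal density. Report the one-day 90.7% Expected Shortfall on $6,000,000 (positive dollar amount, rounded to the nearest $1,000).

$189,000

Tail multiplier: φ(z)/(1−α) = 0.166277 / 0.093 = 1.788.
ES = −(0.09%) + 1.81% × 1.788 = 3.146%.
On $6,000,000: 0.03146 × $6,000,000 = $188,760.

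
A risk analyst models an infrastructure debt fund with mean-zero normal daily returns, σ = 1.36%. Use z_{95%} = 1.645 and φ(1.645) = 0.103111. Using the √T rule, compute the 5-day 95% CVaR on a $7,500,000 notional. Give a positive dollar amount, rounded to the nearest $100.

σ_{5d} = 1.36% × √5 = 3.041%.
ES multiplier = φ(z)/(1−α) = 0.103111/0.05 = 2.062.
ES = 3.041% × 2.062 = 6.271%; on $7,500,000: $470,325.

$470,300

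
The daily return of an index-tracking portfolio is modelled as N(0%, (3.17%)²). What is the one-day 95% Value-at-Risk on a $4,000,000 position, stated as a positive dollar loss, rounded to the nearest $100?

$208,600

At 95% one-sided, z = 1.645.
VaR = z·σ = 1.645 × 3.17% = 5.215%.
On $4,000,000: 0.05215 × $4,000,000 = $208,600.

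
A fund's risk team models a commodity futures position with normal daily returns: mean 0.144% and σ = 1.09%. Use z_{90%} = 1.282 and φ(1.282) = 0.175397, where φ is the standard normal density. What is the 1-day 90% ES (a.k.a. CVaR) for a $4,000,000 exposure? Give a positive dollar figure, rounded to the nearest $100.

$70,700

Tail multiplier: φ(z)/(1−α) = 0.175397 / 0.1 = 1.754.
ES = −(0.144%) + 1.09% × 1.754 = 1.768%.
On $4,000,000: 0.01768 × $4,000,000 = $70,720.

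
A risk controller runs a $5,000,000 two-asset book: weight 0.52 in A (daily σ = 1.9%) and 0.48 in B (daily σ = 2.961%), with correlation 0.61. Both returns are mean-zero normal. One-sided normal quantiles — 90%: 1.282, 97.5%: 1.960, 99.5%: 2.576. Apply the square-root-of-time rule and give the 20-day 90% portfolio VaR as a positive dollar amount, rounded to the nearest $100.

$622,100

σ_p = √(0.52²·1.9² + 0.48²·2.961² + 2·0.61·0.52·0.48·1.9·2.961) = 2.170%.
σ_{20d} = 2.170% × √20 = 9.705%.
VaR = 1.282 × 9.705% = 12.442%; on $5,000,000 that is $622,100.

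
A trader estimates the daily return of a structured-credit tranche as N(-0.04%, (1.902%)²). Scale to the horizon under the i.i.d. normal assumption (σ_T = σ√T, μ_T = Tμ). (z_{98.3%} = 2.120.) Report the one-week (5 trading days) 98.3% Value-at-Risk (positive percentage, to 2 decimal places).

9.22%

σ_{5d} = 1.902% × √5 = 4.253%; μ_{5d} = 5 × -0.04% = -0.200%.
VaR = −(-0.200%) + 2.120 × 4.253% = 9.216%.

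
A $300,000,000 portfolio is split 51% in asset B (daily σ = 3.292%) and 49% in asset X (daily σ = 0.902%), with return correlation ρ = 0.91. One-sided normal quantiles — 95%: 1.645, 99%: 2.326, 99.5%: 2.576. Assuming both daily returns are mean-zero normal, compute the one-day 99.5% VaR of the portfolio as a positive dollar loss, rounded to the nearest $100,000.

σ_p² = 0.51²·3.292² + 0.49²·0.902² + 2·0.91·0.51·0.49·3.292·0.902 = 4.3646 (%²).
σ_p = √4.3646 = 2.089%.
VaR = 2.576 × 2.089% = 5.381%; on $300,000,000 that is $16,143,000.

$16,100,000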